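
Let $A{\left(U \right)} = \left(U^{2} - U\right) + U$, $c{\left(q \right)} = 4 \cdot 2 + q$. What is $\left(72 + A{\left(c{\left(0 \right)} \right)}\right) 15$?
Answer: $2040$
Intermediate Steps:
$c{\left(q \right)} = 8 + q$
$A{\left(U \right)} = U^{2}$
$\left(72 + A{\left(c{\left(0 \right)} \right)}\right) 15 = \left(72 + \left(8 + 0\right)^{2}\right) 15 = \left(72 + 8^{2}\right) 15 = \left(72 + 64\right) 15 = 136 \cdot 15 = 2040$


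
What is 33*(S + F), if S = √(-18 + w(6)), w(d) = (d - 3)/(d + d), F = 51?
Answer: 1683 + 33*I*√71/2 ≈ 1683.0 + 139.03*I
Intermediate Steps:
w(d) = (-3 + d)/(2*d) (w(d) = (-3 + d)/((2*d)) = (-3 + d)*(1/(2*d)) = (-3 + d)/(2*d))
S = I*√71/2 (S = √(-18 + (½)*(-3 + 6)/6) = √(-18 + (½)*(⅙)*3) = √(-18 + ¼) = √(-71/4) = I*√71/2 ≈ 4.2131*I)
33*(S + F) = 33*(I*√71/2 + 51) = 33*(51 + I*√71/2) = 1683 + 33*I*√71/2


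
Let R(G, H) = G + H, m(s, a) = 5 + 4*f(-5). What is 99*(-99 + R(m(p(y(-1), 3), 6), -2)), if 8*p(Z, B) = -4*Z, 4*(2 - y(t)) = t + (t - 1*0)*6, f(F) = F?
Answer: -11484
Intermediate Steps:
y(t) = 2 - 7*t/4 (y(t) = 2 - (t + (t - 1*0)*6)/4 = 2 - (t + (t + 0)*6)/4 = 2 - (t + t*6)/4 = 2 - (t + 6*t)/4 = 2 - 7*t/4)
p(Z, B) = -Z/2 (p(Z, B) = (-4*Z)/8 = -Z/2)
m(s, a) = -15 (m(s, a) = 5 + 4*(-5) = 5 - 20 = -15)
99*(-99 + R(m(p(y(-1), 3), 6), -2)) = 99*(-99 + (-15 - 2)) = 99*(-99 - 17) = 99*(-116) = -11484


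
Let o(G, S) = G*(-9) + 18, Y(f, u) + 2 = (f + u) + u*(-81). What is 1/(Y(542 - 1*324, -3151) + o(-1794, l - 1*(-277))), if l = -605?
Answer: 1/268460 ≈ 3.7249e-6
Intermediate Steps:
Y(f, u) = -2 + f - 80*u (Y(f, u) = -2 + ((f + u) + u*(-81)) = -2 + ((f + u) - 81*u) = -2 + (f - 80*u) = -2 + f - 80*u)
o(G, S) = 18 - 9*G (o(G, S) = -9*G + 18 = 18 - 9*G)
1/(Y(542 - 1*324, -3151) + o(-1794, l - 1*(-277))) = 1/((-2 + (542 - 1*324) - 80*(-3151)) + (18 - 9*(-1794))) = 1/((-2 + (542 - 324) + 252080) + (18 + 16146)) = 1/((-2 + 218 + 252080) + 16164) = 1/(252296 + 16164) = 1/268460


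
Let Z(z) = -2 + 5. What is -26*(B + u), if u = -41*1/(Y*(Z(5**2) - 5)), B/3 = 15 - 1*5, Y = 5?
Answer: -4433/5 ≈ -886.60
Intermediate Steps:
Z(z) = 3
B = 30 (B = 3*(15 - 1*5) = 3*(15 - 5) = 3*10 = 30)
u = 41/10 (u = -41*1/(5*(3 - 5)) = -41/(5*(-2)) = -41/(-10) = -41*(-1/10) = 41/10 ≈ 4.1000)
-26*(B + u) = -26*(30 + 41/10) = -26*341/10 = -4433/5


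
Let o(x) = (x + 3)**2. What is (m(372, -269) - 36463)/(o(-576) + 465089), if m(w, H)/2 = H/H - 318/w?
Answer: -565172/12297979 ≈ -0.045956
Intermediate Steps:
m(w, H) = 2 - 636/w (m(w, H) = 2*(H/H - 318/w) = 2*(1 - 318/w) = 2 - 636/w)
o(x) = (3 + x)**2
(m(372, -269) - 36463)/(o(-576) + 465089) = ((2 - 636/372) - 36463)/((3 - 576)**2 + 465089) = ((2 - 636*1/372) - 36463)/((-573)**2 + 465089) = ((2 - 53/31) - 36463)/(328329 + 465089) = (9/31 - 36463)/793418 = -1130344/31*1/793418 = -565172/12297979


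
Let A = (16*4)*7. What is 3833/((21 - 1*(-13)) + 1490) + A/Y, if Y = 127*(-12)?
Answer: 3385/1524 ≈ 2.2211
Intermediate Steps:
Y = -1524
A = 448 (A = 64*7 = 448)
3833/((21 - 1*(-13)) + 1490) + A/Y = 3833/((21 - 1*(-13)) + 1490) + 448/(-1524) = 3833/((21 + 13) + 1490) + 448*(-1/1524) = 3833/(34 + 1490) - 112/381 = 3833/1524 - 112/381 = 3385/1524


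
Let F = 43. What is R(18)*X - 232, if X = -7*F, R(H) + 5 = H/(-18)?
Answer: 1574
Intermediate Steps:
R(H) = -5 - H/18 (R(H) = -5 + H/(-18) = -5 + H*(-1/18) = -5 - H/18)
X = -301 (X = -7*43 = -301)
R(18)*X - 232 = (-5 - 1/18*18)*(-301) - 232 = (-5 - 1)*(-301) - 232 = -6*(-301) - 232 = 1806 - 232 = 1574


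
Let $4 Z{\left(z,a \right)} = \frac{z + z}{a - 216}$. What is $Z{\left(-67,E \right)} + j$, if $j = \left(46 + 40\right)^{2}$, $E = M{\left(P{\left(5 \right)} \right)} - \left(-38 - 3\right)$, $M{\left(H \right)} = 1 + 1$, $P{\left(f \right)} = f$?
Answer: $\frac{2559083}{346} \approx 7396.2$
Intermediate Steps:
$M{\left(H \right)} = 2$
$E = 43$ ($E = 2 - \left(-38 - 3\right) = 2 - -41 = 2 + 41 = 43$)
$Z{\left(z,a \right)} = \frac{z}{2 \left(-216 + a\right)}$ ($Z{\left(z,a \right)} = \frac{\left(z + z\right) \frac{1}{a - 216}}{4} = \frac{2 z \frac{1}{-216 + a}}{4} = \frac{z}{2 \left(-216 + a\right)}$)
$j = 7396$ ($j = 86^{2} = 7396$)
$Z{\left(-67,E \right)} + j = \frac{1}{2} \left(-67\right) \frac{1}{-216 + 43} + 7396 = \frac{1}{2} \left(-67\right) \frac{1}{-173} + 7396 = \frac{1}{2} \left(-67\right) \left(- \frac{1}{173}\right) + 7396 = \frac{67}{346} + 7396 = \frac{2559083}{346}$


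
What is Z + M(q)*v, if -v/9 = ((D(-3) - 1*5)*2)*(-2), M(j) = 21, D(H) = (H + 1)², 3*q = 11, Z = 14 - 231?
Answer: -973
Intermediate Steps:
Z = -217
q = 11/3 (q = (⅓)*11 = 11/3 ≈ 3.6667)
D(H) = (1 + H)²
v = -36 (v = -9*((1 - 3)² - 1*5)*2*(-2) = -9*((-2)² - 5)*2*(-2) = -9*(4 - 5)*2*(-2) = -9*(-1*2)*(-2) = -(-18)*(-2) = -9*4 = -36)
Z + M(q)*v = -217 + 21*(-36) = -217 - 756 = -973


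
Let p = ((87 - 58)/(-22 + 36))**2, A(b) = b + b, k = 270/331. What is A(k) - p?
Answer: -172531/64876 ≈ -2.6594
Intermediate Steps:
k = 270/331 (k = 270*(1/331) = 270/331 ≈ 0.81571)
A(b) = 2*b
p = 841/196 (p = (29/14)**2 = 841/196 ≈ 4.2908)
A(k) - p = 2*(270/331) - 1*841/196 = 540/331 - 841/196 = -172531/64876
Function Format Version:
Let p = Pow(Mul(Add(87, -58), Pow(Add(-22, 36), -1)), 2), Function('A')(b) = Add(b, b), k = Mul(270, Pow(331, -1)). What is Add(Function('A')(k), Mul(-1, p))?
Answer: Rational(-172531, 64876) ≈ -2.6594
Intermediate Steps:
k = Rational(270, 331) (k = Mul(270, Rational(1, 331)) = Rational(270, 331) ≈ 0.81571)
Function('A')(b) = Mul(2, b)
p = Rational(841, 196) (p = Pow(Mul(29, Pow(14, -1)), 2) = Pow(Mul(29, Rational(1, 14)), 2) = Pow(Rational(29, 14), 2) = Rational(841, 196) ≈ 4.2908)
Add(Function('A')(k), Mul(-1, p)) = Add(Mul(2, Rational(270, 331)), Mul(-1, Rational(841, 196))) = Add(Rational(540, 331), Rational(-841, 196)) = Rational(-172531, 64876)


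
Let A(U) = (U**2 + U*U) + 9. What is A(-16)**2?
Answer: 271441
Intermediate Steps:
A(U) = 9 + 2*U**2 (A(U) = (U**2 + U**2) + 9 = 2*U**2 + 9 = 9 + 2*U**2)
A(-16)**2 = (9 + 2*(-16)**2)**2 = (9 + 2*256)**2 = (9 + 512)**2 = 521**2 = 271441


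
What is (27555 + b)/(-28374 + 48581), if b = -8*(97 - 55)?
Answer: 27219/20207 ≈ 1.3470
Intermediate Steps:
b = -336 (b = -8*42 = -336)
(27555 + b)/(-28374 + 48581) = (27555 - 336)/(-28374 + 48581) = 27219/20207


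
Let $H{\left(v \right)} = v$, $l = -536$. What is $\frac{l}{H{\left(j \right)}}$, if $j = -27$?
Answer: $\frac{536}{27} \approx 19.852$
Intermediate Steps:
$\frac{l}{H{\left(j \right)}} = - \frac{536}{-27} = \left(-536\right) \left(- \frac{1}{27}\right) = \frac{536}{27}$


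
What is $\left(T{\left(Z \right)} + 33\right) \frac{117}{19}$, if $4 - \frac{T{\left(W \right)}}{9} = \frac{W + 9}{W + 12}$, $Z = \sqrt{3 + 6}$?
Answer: $\frac{36153}{95} \approx 380.56$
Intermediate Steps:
$Z = 3$ ($Z = \sqrt{9} = 3$)
$T{\left(W \right)} = 36 - \frac{9 \left(9 + W\right)}{12 + W}$ ($T{\left(W \right)} = 36 - 9 \frac{W + 9}{W + 12} = 36 - 9 \frac{9 + W}{12 + W} = 36 - \frac{9 \left(9 + W\right)}{12 + W}$)
$\left(T{\left(Z \right)} + 33\right) \frac{117}{19} = \left(\frac{27 \left(13 + 3\right)}{12 + 3} + 33\right) \frac{117}{19} = \left(27 \cdot \frac{1}{15} \cdot 16 + 33\right) 117 \cdot \frac{1}{19} = \left(27 \cdot \frac{1}{15} \cdot 16 + 33\right) \frac{117}{19} = \left(\frac{144}{5} + 33\right) \frac{117}{19} = \frac{309}{5} \cdot \frac{117}{19} = \frac{36153}{95}$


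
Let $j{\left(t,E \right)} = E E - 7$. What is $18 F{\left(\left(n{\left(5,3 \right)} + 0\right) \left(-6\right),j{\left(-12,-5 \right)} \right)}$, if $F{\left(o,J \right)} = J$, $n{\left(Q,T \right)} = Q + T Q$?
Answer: $324$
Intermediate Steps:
$j{\left(t,E \right)} = -7 + E^{2}$ ($j{\left(t,E \right)} = E^{2} - 7 = -7 + E^{2}$)
$n{\left(Q,T \right)} = Q + Q T$
$18 F{\left(\left(n{\left(5,3 \right)} + 0\right) \left(-6\right),j{\left(-12,-5 \right)} \right)} = 18 \left(-7 + \left(-5\right)^{2}\right) = 18 \left(-7 + 25\right) = 18 \cdot 18 = 324$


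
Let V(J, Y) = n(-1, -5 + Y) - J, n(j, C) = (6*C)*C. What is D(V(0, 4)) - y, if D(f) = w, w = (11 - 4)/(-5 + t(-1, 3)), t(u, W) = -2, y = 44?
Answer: -45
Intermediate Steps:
w = -1 (w = (11 - 4)/(-5 - 2) = 7/(-7) = 7*(-1/7) = -1)
n(j, C) = 6*C**2
V(J, Y) = -J + 6*(-5 + Y)**2 (V(J, Y) = 6*(-5 + Y)**2 - J = -J + 6*(-5 + Y)**2)
D(f) = -1
D(V(0, 4)) - y = -1 - 1*44 = -1 - 44 = -45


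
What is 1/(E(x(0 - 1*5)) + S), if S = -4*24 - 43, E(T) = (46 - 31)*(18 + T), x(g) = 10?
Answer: 1/281 ≈ 0.0035587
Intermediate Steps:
E(T) = 270 + 15*T (E(T) = 15*(18 + T) = 270 + 15*T)
S = -139 (S = -96 - 43 = -139)
1/(E(x(0 - 1*5)) + S) = 1/((270 + 15*10) - 139) = 1/((270 + 150) - 139) = 1/(420 - 139) = 1/281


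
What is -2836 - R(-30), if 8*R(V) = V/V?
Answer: -22689/8 ≈ -2836.1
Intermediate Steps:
R(V) = 1/8 (R(V) = (V/V)/8 = (1/8)*1 = 1/8)
-2836 - R(-30) = -2836 - 1*1/8 = -2836 - 1/8 = -22689/8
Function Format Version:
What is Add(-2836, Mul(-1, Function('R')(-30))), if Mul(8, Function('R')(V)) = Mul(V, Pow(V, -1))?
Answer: Rational(-22689, 8) ≈ -2836.1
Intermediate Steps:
Function('R')(V) = Rational(1, 8) (Function('R')(V) = Mul(Rational(1, 8), Mul(V, Pow(V, -1))) = Mul(Rational(1, 8), 1) = Rational(1, 8))
Add(-2836, Mul(-1, Function('R')(-30))) = Add(-2836, Mul(-1, Rational(1, 8))) = Add(-2836, Rational(-1, 8)) = Rational(-22689, 8)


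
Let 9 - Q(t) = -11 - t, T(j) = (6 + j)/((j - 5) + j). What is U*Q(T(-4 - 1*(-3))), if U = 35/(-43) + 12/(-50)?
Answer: -30591/1505 ≈ -20.326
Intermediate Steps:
T(j) = (6 + j)/(-5 + 2*j) (T(j) = (6 + j)/((-5 + j) + j) = (6 + j)/(-5 + 2*j))
U = -1133/1075 (U = 35*(-1/43) + 12*(-1/50) = -35/43 - 6/25 = -1133/1075 ≈ -1.0540)
Q(t) = 20 + t (Q(t) = 9 - (-11 - t) = 9 + (11 + t) = 20 + t)
U*Q(T(-4 - 1*(-3))) = -1133*(20 + (6 + (-4 - 1*(-3)))/(-5 + 2*(-4 - 1*(-3))))/1075 = -1133*(20 + (6 + (-4 + 3))/(-5 + 2*(-4 + 3)))/1075 = -1133*(20 + (6 - 1)/(-5 + 2*(-1)))/1075 = -1133*(20 + 5/(-5 - 2))/1075 = -1133*(20 + 5/(-7))/1075 = -1133*(20 - ⅐*5)/1075 = -1133*(20 - 5/7)/1075 = -1133/1075*135/7 = -30591/1505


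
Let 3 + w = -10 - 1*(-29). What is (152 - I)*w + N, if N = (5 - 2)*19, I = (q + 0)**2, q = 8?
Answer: 1465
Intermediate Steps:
w = 16 (w = -3 + (-10 - 1*(-29)) = -3 + (-10 + 29) = -3 + 19 = 16)
I = 64 (I = (8 + 0)**2 = 8**2 = 64)
N = 57 (N = 3*19 = 57)
(152 - I)*w + N = (152 - 1*64)*16 + 57 = (152 - 64)*16 + 57 = 88*16 + 57 = 1408 + 57 = 1465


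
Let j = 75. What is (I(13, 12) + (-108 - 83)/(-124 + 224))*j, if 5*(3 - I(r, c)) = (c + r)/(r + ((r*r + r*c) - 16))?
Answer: 51897/644 ≈ 80.585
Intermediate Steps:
I(r, c) = 3 - (c + r)/(5*(-16 + r + r² + c*r)) (I(r, c) = 3 - (c + r)/(5*(r + ((r*r + r*c) - 16))) = 3 - (c + r)/(5*(r + ((r² + c*r) - 16))) = 3 - (c + r)/(5*(r + (-16 + r² + c*r))) = 3 - (c + r)/(5*(-16 + r + r² + c*r)))
(I(13, 12) + (-108 - 83)/(-124 + 224))*j = ((-48 + 3*13² - ⅕*12 + (14/5)*13 + 3*12*13)/(-16 + 13 + 13² + 12*13) + (-108 - 83)/(-124 + 224))*75 = ((-48 + 3*169 - 12/5 + 182/5 + 468)/(-16 + 13 + 169 + 156) - 191/100)*75 = ((-48 + 507 - 12/5 + 182/5 + 468)/322 - 191*1/100)*75 = ((1/322)*961 - 191/100)*75 = (961/322 - 191/100)*75 = (17299/16100)*75 = 51897/644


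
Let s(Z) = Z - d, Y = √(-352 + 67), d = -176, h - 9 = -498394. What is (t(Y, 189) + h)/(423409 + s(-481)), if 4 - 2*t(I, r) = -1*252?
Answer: -498257/423104 ≈ -1.1776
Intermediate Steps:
h = -498385 (h = 9 - 498394 = -498385)
Y = I*√285 (Y = √(-285) = I*√285 ≈ 16.882*I)
t(I, r) = 128 (t(I, r) = 2 - (-1)*252/2 = 2 - ½*(-252) = 2 + 126 = 128)
s(Z) = 176 + Z (s(Z) = Z - 1*(-176) = Z + 176 = 176 + Z)
(t(Y, 189) + h)/(423409 + s(-481)) = (128 - 498385)/(423409 + (176 - 481)) = -498257/(423409 - 305) = -498257/423104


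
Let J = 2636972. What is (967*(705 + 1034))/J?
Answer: 1681613/2636972 ≈ 0.63771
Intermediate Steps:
(967*(705 + 1034))/J = (967*(705 + 1034))/2636972 = (967*1739)*(1/2636972) = 1681613*(1/2636972) = 1681613/2636972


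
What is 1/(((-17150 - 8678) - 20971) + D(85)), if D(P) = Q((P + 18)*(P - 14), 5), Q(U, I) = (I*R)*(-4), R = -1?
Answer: -1/46779 ≈ -2.1377e-5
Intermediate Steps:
Q(U, I) = 4*I (Q(U, I) = (I*(-1))*(-4) = -I*(-4) = 4*I)
D(P) = 20 (D(P) = 4*5 = 20)
1/(((-17150 - 8678) - 20971) + D(85)) = 1/(((-17150 - 8678) - 20971) + 20) = 1/((-25828 - 20971) + 20) = 1/(-46799 + 20) = 1/(-46779) = -1/46779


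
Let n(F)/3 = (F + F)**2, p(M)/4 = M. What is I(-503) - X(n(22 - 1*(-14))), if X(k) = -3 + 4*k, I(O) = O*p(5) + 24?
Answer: -72241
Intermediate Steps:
p(M) = 4*M
I(O) = 24 + 20*O (I(O) = O*(4*5) + 24 = O*20 + 24 = 20*O + 24 = 24 + 20*O)
n(F) = 12*F**2 (n(F) = 3*(F + F)**2 = 3*(2*F)**2 = 3*(4*F**2) = 12*F**2)
I(-503) - X(n(22 - 1*(-14))) = (24 + 20*(-503)) - (-3 + 4*(12*(22 - 1*(-14))**2)) = (24 - 10060) - (-3 + 4*(12*(22 + 14)**2)) = -10036 - (-3 + 4*(12*36**2)) = -10036 - (-3 + 4*(12*1296)) = -10036 - (-3 + 4*15552) = -10036 - (-3 + 62208) = -10036 - 1*62205 = -10036 - 62205 = -72241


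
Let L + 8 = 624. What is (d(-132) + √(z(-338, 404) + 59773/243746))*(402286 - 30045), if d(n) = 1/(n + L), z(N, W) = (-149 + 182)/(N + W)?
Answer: 372241/484 + 372241*√11068871479/121873 ≈ 3.2211e+5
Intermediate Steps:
L = 616 (L = -8 + 624 = 616)
z(N, W) = 33/(N + W)
d(n) = 1/(616 + n) (d(n) = 1/(n + 616) = 1/(616 + n))
(d(-132) + √(z(-338, 404) + 59773/243746))*(402286 - 30045) = (1/(616 - 132) + √(33/(-338 + 404) + 59773/243746))*(402286 - 30045) = (1/484 + √(33/66 + 59773*(1/243746)))*372241 = (1/484 + √(33*(1/66) + 59773/243746))*372241 = (1/484 + √(½ + 59773/243746))*372241 = (1/484 + √(90823/121873))*372241 = (1/484 + √11068871479/121873)*372241 = 372241/484 + 372241*√11068871479/121873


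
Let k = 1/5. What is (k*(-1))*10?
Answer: -2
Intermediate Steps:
k = ⅕ ≈ 0.20000
(k*(-1))*10 = ((⅕)*(-1))*10 = -⅕*10 = -2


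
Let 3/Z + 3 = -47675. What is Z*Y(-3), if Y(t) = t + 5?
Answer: -3/23839 ≈ -0.00012584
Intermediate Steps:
Y(t) = 5 + t
Z = -3/47678 (Z = 3/(-3 - 47675) = 3/(-47678) = 3*(-1/47678) = -3/47678 ≈ -6.2922e-5)
Z*Y(-3) = -3*(5 - 3)/47678 = -3/47678*2 = -3/23839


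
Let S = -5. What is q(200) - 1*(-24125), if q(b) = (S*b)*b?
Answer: -175875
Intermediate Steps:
q(b) = -5*b**2 (q(b) = (-5*b)*b = -5*b**2)
q(200) - 1*(-24125) = -5*200**2 - 1*(-24125) = -5*40000 + 24125 = -200000 + 24125 = -175875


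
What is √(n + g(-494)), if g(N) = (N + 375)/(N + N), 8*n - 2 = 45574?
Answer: √1390302485/494 ≈ 75.479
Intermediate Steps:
n = 5697 (n = ¼ + (⅛)*45574 = ¼ + 22787/4 = 5697)
g(N) = (375 + N)/(2*N) (g(N) = (375 + N)/((2*N)) = (375 + N)*(1/(2*N)) = (375 + N)/(2*N))
√(n + g(-494)) = √(5697 + (½)*(375 - 494)/(-494)) = √(5697 + (½)*(-1/494)*(-119)) = √(5697 + 119/988) = √(5628755/988) = √1390302485/494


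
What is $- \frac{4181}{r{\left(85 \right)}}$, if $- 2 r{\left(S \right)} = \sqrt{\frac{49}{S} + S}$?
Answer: $\frac{4181 \sqrt{618290}}{3637} \approx 903.93$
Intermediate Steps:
$r{\left(S \right)} = - \frac{\sqrt{S + \frac{49}{S}}}{2}$ ($r{\left(S \right)} = - \frac{\sqrt{\frac{49}{S} + S}}{2} = - \frac{\sqrt{S + \frac{49}{S}}}{2}$)
$- \frac{4181}{r{\left(85 \right)}} = - \frac{4181}{\left(- \frac{1}{2}\right) \sqrt{85 + \frac{49}{85}}} = - \frac{4181}{\left(- \frac{1}{2}\right) \sqrt{\frac{7274}{85}}} = - \frac{4181}{\left(- \frac{1}{2}\right) \frac{\sqrt{618290}}{85}} = - \frac{4181}{\left(- \frac{1}{170}\right) \sqrt{618290}} = - 4181 \left(- \frac{\sqrt{618290}}{3637}\right) = \frac{4181 \sqrt{618290}}{3637}$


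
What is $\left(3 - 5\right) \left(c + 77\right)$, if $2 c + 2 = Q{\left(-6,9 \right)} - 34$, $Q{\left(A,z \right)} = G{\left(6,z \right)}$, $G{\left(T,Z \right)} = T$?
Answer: $-124$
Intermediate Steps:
$Q{\left(A,z \right)} = 6$
$c = -15$ ($c = -1 + \frac{6 - 34}{2} = -1 + \frac{1}{2} \left(-28\right) = -1 - 14 = -15$)
$\left(3 - 5\right) \left(c + 77\right) = \left(3 - 5\right) \left(-15 + 77\right) = \left(3 - 5\right) 62 = \left(-2\right) 62 = -124$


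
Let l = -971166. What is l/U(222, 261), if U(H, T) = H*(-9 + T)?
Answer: -23123/1332 ≈ -17.360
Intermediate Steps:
l/U(222, 261) = -971166*1/(222*(-9 + 261)) = -971166/(222*252) = -971166/55944 = -971166*1/55944 = -23123/1332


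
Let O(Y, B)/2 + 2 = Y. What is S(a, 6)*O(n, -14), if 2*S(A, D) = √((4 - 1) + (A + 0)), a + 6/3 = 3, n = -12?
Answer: -28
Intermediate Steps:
a = 1 (a = -2 + 3 = 1)
O(Y, B) = -4 + 2*Y
S(A, D) = √(3 + A)/2 (S(A, D) = √((4 - 1) + (A + 0))/2 = √(3 + A)/2)
S(a, 6)*O(n, -14) = (√(3 + 1)/2)*(-4 + 2*(-12)) = (√4/2)*(-4 - 24) = ((½)*2)*(-28) = 1*(-28) = -28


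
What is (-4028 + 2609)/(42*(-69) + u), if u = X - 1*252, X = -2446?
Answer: 1419/5596 ≈ 0.25357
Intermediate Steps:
u = -2698 (u = -2446 - 1*252 = -2446 - 252 = -2698)
(-4028 + 2609)/(42*(-69) + u) = (-4028 + 2609)/(42*(-69) - 2698) = -1419/(-2898 - 2698) = -1419/(-5596) = -1419*(-1/5596) = 1419/5596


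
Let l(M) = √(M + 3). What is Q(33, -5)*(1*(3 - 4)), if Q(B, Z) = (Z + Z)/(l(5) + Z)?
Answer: -50/17 - 20*√2/17 ≈ -4.6050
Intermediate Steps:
l(M) = √(3 + M)
Q(B, Z) = 2*Z/(Z + 2*√2) (Q(B, Z) = (Z + Z)/(√(3 + 5) + Z) = (2*Z)/(√8 + Z) = (2*Z)/(2*√2 + Z) = (2*Z)/(Z + 2*√2) = 2*Z/(Z + 2*√2))
Q(33, -5)*(1*(3 - 4)) = (2*(-5)/(-5 + 2*√2))*(1*(3 - 4)) = (-10/(-5 + 2*√2))*(1*(-1)) = -10/(-5 + 2*√2)*(-1) = 10/(-5 + 2*√2)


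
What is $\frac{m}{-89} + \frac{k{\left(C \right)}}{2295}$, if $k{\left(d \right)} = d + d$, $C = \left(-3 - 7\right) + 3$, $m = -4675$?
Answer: $\frac{10727879}{204255} \approx 52.522$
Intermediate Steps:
$C = -7$ ($C = -10 + 3 = -7$)
$k{\left(d \right)} = 2 d$
$\frac{m}{-89} + \frac{k{\left(C \right)}}{2295} = - \frac{4675}{-89} + \frac{2 \left(-7\right)}{2295} = \left(-4675\right) \left(- \frac{1}{89}\right) - \frac{14}{2295} = \frac{4675}{89} - \frac{14}{2295} = \frac{10727879}{204255}$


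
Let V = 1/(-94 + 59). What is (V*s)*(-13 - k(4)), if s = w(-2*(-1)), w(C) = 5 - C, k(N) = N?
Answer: 51/35 ≈ 1.4571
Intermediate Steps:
V = -1/35 (V = 1/(-35) = -1/35 ≈ -0.028571)
s = 3 (s = 5 - (-2)*(-1) = 5 - 1*2 = 5 - 2 = 3)
(V*s)*(-13 - k(4)) = (-1/35*3)*(-13 - 1*4) = -3*(-13 - 4)/35 = -3/35*(-17) = 51/35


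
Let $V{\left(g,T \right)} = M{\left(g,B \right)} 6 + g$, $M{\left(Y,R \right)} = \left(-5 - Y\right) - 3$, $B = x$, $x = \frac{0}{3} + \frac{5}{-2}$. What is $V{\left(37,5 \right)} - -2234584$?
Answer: $2234351$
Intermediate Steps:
$x = - \frac{5}{2}$ ($x = 0 \cdot \frac{1}{3} + 5 \left(- \frac{1}{2}\right) = 0 - \frac{5}{2} = - \frac{5}{2} \approx -2.5$)
$B = - \frac{5}{2} \approx -2.5$
$M{\left(Y,R \right)} = -8 - Y$
$V{\left(g,T \right)} = -48 - 5 g$ ($V{\left(g,T \right)} = \left(-8 - g\right) 6 + g = \left(-48 - 6 g\right) + g = -48 - 5 g$)
$V{\left(37,5 \right)} - -2234584 = \left(-48 - 185\right) - -2234584 = \left(-48 - 185\right) + 2234584 = -233 + 2234584 = 2234351$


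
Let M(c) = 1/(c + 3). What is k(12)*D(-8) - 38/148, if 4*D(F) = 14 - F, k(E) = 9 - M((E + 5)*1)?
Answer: 72473/1480 ≈ 48.968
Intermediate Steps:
M(c) = 1/(3 + c)
k(E) = 9 - 1/(8 + E) (k(E) = 9 - 1/(3 + (E + 5)*1) = 9 - 1/(3 + (5 + E)*1) = 9 - 1/(3 + (5 + E)) = 9 - 1/(8 + E))
D(F) = 7/2 - F/4 (D(F) = (14 - F)/4 = 7/2 - F/4)
k(12)*D(-8) - 38/148 = ((71 + 9*12)/(8 + 12))*(7/2 - ¼*(-8)) - 38/148 = ((71 + 108)/20)*(7/2 + 2) - 38*1/148 = ((1/20)*179)*(11/2) - 19/74 = (179/20)*(11/2) - 19/74 = 1969/40 - 19/74 = 72473/1480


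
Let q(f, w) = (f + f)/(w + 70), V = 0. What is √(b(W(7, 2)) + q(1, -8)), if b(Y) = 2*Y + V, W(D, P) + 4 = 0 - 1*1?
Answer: I*√9579/31 ≈ 3.1572*I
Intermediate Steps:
W(D, P) = -5 (W(D, P) = -4 + (0 - 1*1) = -4 + (0 - 1) = -4 - 1 = -5)
b(Y) = 2*Y (b(Y) = 2*Y + 0 = 2*Y)
q(f, w) = 2*f/(70 + w) (q(f, w) = (2*f)/(70 + w) = 2*f/(70 + w))
√(b(W(7, 2)) + q(1, -8)) = √(2*(-5) + 2*1/(70 - 8)) = √(-10 + 2*1/62) = √(-10 + 2*1*(1/62)) = √(-10 + 1/31) = √(-309/31) = I*√9579/31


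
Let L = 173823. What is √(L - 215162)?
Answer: I*√41339 ≈ 203.32*I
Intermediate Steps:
√(L - 215162) = √(173823 - 215162) = √(-41339) = I*√41339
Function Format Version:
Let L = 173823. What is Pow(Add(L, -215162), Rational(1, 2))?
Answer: Mul(I, Pow(41339, Rational(1, 2))) ≈ Mul(203.32, I)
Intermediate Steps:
Pow(Add(L, -215162), Rational(1, 2)) = Pow(Add(173823, -215162), Rational(1, 2)) = Pow(-41339, Rational(1, 2)) = Mul(I, Pow(41339, Rational(1, 2)))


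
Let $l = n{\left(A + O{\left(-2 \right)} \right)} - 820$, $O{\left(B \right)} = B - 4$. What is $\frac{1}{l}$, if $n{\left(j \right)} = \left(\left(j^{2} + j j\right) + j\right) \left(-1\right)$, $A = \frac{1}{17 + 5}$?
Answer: $- \frac{121}{107080} \approx -0.00113$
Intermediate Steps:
$O{\left(B \right)} = -4 + B$
$A = \frac{1}{22} \approx 0.045455$
$n{\left(j \right)} = - j - 2 j^{2}$ ($n{\left(j \right)} = \left(\left(j^{2} + j^{2}\right) + j\right) \left(-1\right) = \left(2 j^{2} + j\right) \left(-1\right) = \left(j + 2 j^{2}\right) \left(-1\right) = - j - 2 j^{2}$)
$l = - \frac{107080}{121}$ ($l = - \left(\frac{1}{22} - 6\right) \left(1 + 2 \left(\frac{1}{22} - 6\right)\right) - 820 = \left(-1\right) \left(- \frac{131}{22}\right) \left(1 + 2 \left(- \frac{131}{22}\right)\right) - 820 = \left(-1\right) \left(- \frac{131}{22}\right) \left(1 - \frac{131}{11}\right) - 820 = \left(-1\right) \left(- \frac{131}{22}\right) \left(- \frac{120}{11}\right) - 820 = - \frac{7860}{121} - 820 = - \frac{107080}{121} \approx -884.96$)
$\frac{1}{l} = \frac{1}{- \frac{107080}{121}} = - \frac{121}{107080}$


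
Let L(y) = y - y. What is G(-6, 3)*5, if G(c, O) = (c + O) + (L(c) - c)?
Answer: 15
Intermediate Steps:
L(y) = 0
G(c, O) = O (G(c, O) = (c + O) + (0 - c) = (O + c) - c = O)
G(-6, 3)*5 = 3*5 = 15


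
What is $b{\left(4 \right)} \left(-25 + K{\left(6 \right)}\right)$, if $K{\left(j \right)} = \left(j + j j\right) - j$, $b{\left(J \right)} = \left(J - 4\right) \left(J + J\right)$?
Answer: $0$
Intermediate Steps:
$b{\left(J \right)} = 2 J \left(-4 + J\right)$ ($b{\left(J \right)} = \left(-4 + J\right) 2 J = 2 J \left(-4 + J\right)$)
$K{\left(j \right)} = j^{2}$ ($K{\left(j \right)} = \left(j + j^{2}\right) - j = j^{2}$)
$b{\left(4 \right)} \left(-25 + K{\left(6 \right)}\right) = 2 \cdot 4 \left(-4 + 4\right) \left(-25 + 6^{2}\right) = 2 \cdot 4 \cdot 0 \left(-25 + 36\right) = 0 \cdot 11 = 0$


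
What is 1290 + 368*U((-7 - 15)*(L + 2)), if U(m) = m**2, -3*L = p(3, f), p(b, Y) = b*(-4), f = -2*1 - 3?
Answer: 6413322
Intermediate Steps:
f = -5 (f = -2 - 3 = -5)
p(b, Y) = -4*b
L = 4 (L = -(-4)*3/3 = -1/3*(-12) = 4)
1290 + 368*U((-7 - 15)*(L + 2)) = 1290 + 368*((-7 - 15)*(4 + 2))**2 = 1290 + 368*(-22*6)**2 = 1290 + 368*(-132)**2 = 1290 + 368*17424 = 1290 + 6412032 = 6413322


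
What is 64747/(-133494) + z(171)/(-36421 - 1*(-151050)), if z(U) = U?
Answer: -7399056389/15302283726 ≈ -0.48353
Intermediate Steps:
64747/(-133494) + z(171)/(-36421 - 1*(-151050)) = 64747/(-133494) + 171/(-36421 - 1*(-151050)) = 64747*(-1/133494) + 171/(-36421 + 151050) = -64747/133494 + 171/114629 = -7399056389/15302283726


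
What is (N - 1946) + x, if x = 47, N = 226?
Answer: -1673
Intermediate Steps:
(N - 1946) + x = (226 - 1946) + 47 = -1720 + 47 = -1673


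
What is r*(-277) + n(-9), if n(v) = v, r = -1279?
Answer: 354274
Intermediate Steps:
r*(-277) + n(-9) = -1279*(-277) - 9 = 354283 - 9 = 354274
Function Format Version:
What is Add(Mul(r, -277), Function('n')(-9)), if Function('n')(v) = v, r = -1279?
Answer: 354274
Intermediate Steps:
Add(Mul(r, -277), Function('n')(-9)) = Add(Mul(-1279, -277), -9) = Add(354283, -9) = 354274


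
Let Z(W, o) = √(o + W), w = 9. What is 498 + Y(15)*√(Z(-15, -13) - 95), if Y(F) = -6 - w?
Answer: 498 - 15*√(-95 + 2*I*√7) ≈ 493.93 - 146.26*I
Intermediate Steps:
Z(W, o) = √(W + o)
Y(F) = -15 (Y(F) = -6 - 1*9 = -6 - 9 = -15)
498 + Y(15)*√(Z(-15, -13) - 95) = 498 - 15*√(√(-15 - 13) - 95) = 498 - 15*√(√(-28) - 95) = 498 - 15*√(2*I*√7 - 95) = 498 - 15*√(-95 + 2*I*√7)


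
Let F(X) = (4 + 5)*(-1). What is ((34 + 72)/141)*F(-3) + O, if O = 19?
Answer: 575/47 ≈ 12.234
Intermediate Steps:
F(X) = -9 (F(X) = 9*(-1) = -9)
((34 + 72)/141)*F(-3) + O = ((34 + 72)/141)*(-9) + 19 = (106*(1/141))*(-9) + 19 = (106/141)*(-9) + 19 = -318/47 + 19 = 575/47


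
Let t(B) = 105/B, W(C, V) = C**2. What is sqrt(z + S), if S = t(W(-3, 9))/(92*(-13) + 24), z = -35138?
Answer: I*sqrt(108596268597)/1758 ≈ 187.45*I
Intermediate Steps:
S = -35/3516 (S = (105/((-3)**2))/(92*(-13) + 24) = (105/9)/(-1196 + 24) = (105*(1/9))/(-1172) = (35/3)*(-1/1172) = -35/3516 ≈ -0.0099545)
sqrt(z + S) = sqrt(-35138 - 35/3516) = sqrt(-123545243/3516) = I*sqrt(108596268597)/1758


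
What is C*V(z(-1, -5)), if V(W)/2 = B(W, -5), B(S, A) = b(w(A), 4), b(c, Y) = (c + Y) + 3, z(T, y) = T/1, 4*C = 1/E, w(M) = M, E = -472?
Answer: -1/472 ≈ -0.0021186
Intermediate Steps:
C = -1/1888 (C = (1/4)/(-472) = (1/4)*(-1/472) = -1/1888 ≈ -0.00052966)
z(T, y) = T (z(T, y) = T*1 = T)
b(c, Y) = 3 + Y + c (b(c, Y) = (Y + c) + 3 = 3 + Y + c)
B(S, A) = 7 + A (B(S, A) = 3 + 4 + A = 7 + A)
V(W) = 4 (V(W) = 2*(7 - 5) = 2*2 = 4)
C*V(z(-1, -5)) = -1/1888*4 = -1/472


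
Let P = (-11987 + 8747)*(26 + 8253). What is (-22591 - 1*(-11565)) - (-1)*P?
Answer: -26834986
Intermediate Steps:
P = -26823960 (P = -3240*8279 = -26823960)
(-22591 - 1*(-11565)) - (-1)*P = (-22591 - 1*(-11565)) - (-1)*(-26823960) = (-22591 + 11565) - 1*26823960 = -11026 - 26823960 = -26834986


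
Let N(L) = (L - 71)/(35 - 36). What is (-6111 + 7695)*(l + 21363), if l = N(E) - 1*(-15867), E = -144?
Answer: 59312880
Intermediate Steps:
N(L) = 71 - L (N(L) = (-71 + L)/(-1) = (-71 + L)*(-1) = 71 - L)
l = 16082 (l = (71 - 1*(-144)) - 1*(-15867) = (71 + 144) + 15867 = 215 + 15867 = 16082)
(-6111 + 7695)*(l + 21363) = (-6111 + 7695)*(16082 + 21363) = 1584*37445 = 59312880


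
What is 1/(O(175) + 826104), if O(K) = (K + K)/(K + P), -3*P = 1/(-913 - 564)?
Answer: 387713/320292035577 ≈ 1.2105e-6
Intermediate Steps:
P = 1/4431 (P = -1/(3*(-913 - 564)) = -⅓/(-1477) = -⅓*(-1/1477) = 1/4431 ≈ 0.00022568)
O(K) = 2*K/(1/4431 + K) (O(K) = (K + K)/(K + 1/4431) = (2*K)/(1/4431 + K) = 2*K/(1/4431 + K))
1/(O(175) + 826104) = 1/(8862*175/(1 + 4431*175) + 826104) = 1/(8862*175/(1 + 775425) + 826104) = 1/(8862*175/775426 + 826104) = 1/(8862*175*(1/775426) + 826104) = 1/(775425/387713 + 826104) = 1/(320292035577/387713) = 387713/320292035577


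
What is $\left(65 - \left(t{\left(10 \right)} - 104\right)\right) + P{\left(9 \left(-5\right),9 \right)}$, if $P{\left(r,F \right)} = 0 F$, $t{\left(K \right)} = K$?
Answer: $159$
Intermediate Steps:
$P{\left(r,F \right)} = 0$
$\left(65 - \left(t{\left(10 \right)} - 104\right)\right) + P{\left(9 \left(-5\right),9 \right)} = \left(65 - \left(10 - 104\right)\right) + 0 = \left(65 - -94\right) + 0 = \left(65 + 94\right) + 0 = 159 + 0 = 159$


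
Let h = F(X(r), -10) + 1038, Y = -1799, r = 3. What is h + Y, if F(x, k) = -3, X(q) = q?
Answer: -764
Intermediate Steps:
h = 1035 (h = -3 + 1038 = 1035)
h + Y = 1035 - 1799 = -764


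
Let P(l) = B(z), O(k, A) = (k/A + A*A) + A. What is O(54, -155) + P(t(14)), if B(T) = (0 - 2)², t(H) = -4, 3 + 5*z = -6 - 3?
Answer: 3700416/155 ≈ 23874.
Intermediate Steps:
z = -12/5 (z = -⅗ + (-6 - 3)/5 = -⅗ + (⅕)*(-9) = -⅗ - 9/5 = -12/5 ≈ -2.4000)
O(k, A) = A + A² + k/A (O(k, A) = (k/A + A²) + A = (A² + k/A) + A = A + A² + k/A)
B(T) = 4 (B(T) = (-2)² = 4)
P(l) = 4
O(54, -155) + P(t(14)) = (-155 + (-155)² + 54/(-155)) + 4 = (-155 + 24025 + 54*(-1/155)) + 4 = (-155 + 24025 - 54/155) + 4 = 3699796/155 + 4 = 3700416/155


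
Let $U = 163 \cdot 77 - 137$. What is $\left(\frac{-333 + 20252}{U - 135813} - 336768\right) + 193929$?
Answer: $- \frac{17626209680}{123399} \approx -1.4284 \cdot 10^{5}$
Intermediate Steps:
$U = 12414$ ($U = 12551 - 137 = 12414$)
$\left(\frac{-333 + 20252}{U - 135813} - 336768\right) + 193929 = \left(\frac{-333 + 20252}{12414 - 135813} - 336768\right) + 193929 = \left(\frac{19919}{-123399} - 336768\right) + 193929 = \left(19919 \left(- \frac{1}{123399}\right) - 336768\right) + 193929 = \left(- \frac{19919}{123399} - 336768\right) + 193929 = - \frac{41556854351}{123399} + 193929 = - \frac{17626209680}{123399}$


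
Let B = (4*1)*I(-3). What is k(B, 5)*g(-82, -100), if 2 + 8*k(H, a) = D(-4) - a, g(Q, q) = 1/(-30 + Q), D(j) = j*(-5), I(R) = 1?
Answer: -13/896 ≈ -0.014509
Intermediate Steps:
D(j) = -5*j
B = 4 (B = (4*1)*1 = 4*1 = 4)
k(H, a) = 9/4 - a/8 (k(H, a) = -1/4 + (-5*(-4) - a)/8 = -1/4 + (20 - a)/8 = -1/4 + (5/2 - a/8) = 9/4 - a/8)
k(B, 5)*g(-82, -100) = (9/4 - 1/8*5)/(-30 - 82) = (9/4 - 5/8)/(-112) = (13/8)*(-1/112) = -13/896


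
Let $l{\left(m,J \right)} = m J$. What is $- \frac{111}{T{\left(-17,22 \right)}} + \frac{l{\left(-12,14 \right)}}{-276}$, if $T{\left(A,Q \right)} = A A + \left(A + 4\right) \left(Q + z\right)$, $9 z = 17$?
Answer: $\frac{25693}{4462} \approx 5.7582$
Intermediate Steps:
$z = \frac{17}{9}$ ($z = \frac{1}{9} \cdot 17 = \frac{17}{9} \approx 1.8889$)
$T{\left(A,Q \right)} = A^{2} + \left(4 + A\right) \left(\frac{17}{9} + Q\right)$ ($T{\left(A,Q \right)} = A A + \left(A + 4\right) \left(Q + \frac{17}{9}\right) = A^{2} + \left(4 + A\right) \left(\frac{17}{9} + Q\right)$)
$l{\left(m,J \right)} = J m$
$- \frac{111}{T{\left(-17,22 \right)}} + \frac{l{\left(-12,14 \right)}}{-276} = - \frac{111}{\frac{68}{9} + \left(-17\right)^{2} + 4 \cdot 22 + \frac{17}{9} \left(-17\right) - 374} + \frac{14 \left(-12\right)}{-276} = - \frac{111}{\frac{68}{9} + 289 + 88 - \frac{289}{9} - 374} - - \frac{14}{23} = - \frac{111}{- \frac{194}{9}} + \frac{14}{23} = \left(-111\right) \left(- \frac{9}{194}\right) + \frac{14}{23} = \frac{999}{194} + \frac{14}{23} = \frac{25693}{4462}$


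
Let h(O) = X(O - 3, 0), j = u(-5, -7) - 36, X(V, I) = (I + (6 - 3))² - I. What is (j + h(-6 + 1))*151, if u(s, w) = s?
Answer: -4832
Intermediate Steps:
X(V, I) = (3 + I)² - I (X(V, I) = (I + 3)² - I = (3 + I)² - I)
j = -41 (j = -5 - 36 = -41)
h(O) = 9 (h(O) = (3 + 0)² - 1*0 = 3² + 0 = 9 + 0 = 9)
(j + h(-6 + 1))*151 = (-41 + 9)*151 = -32*151 = -4832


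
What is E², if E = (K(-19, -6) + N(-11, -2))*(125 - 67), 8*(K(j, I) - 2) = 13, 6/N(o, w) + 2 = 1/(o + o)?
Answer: 5793649/3600 ≈ 1609.3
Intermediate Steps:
N(o, w) = 6/(-2 + 1/(2*o)) (N(o, w) = 6/(-2 + 1/(o + o)) = 6/(-2 + 1/(2*o)))
K(j, I) = 29/8 (K(j, I) = 2 + (⅛)*13 = 2 + 13/8 = 29/8)
E = 2407/60 (E = (29/8 - 12*(-11)/(-1 + 4*(-11)))*(125 - 67) = (29/8 - 12*(-11)/(-1 - 44))*58 = (29/8 - 12*(-11)/(-45))*58 = (29/8 - 12*(-11)*(-1/45))*58 = (29/8 - 44/15)*58 = (83/120)*58 = 2407/60 ≈ 40.117)
E² = (2407/60)² = 5793649/3600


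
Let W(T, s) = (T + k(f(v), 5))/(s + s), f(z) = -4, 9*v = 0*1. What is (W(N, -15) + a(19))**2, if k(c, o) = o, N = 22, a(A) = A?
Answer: 32761/100 ≈ 327.61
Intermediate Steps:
v = 0 (v = (0*1)/9 = (1/9)*0 = 0)
W(T, s) = (5 + T)/(2*s) (W(T, s) = (T + 5)/(s + s) = (5 + T)/((2*s)) = (5 + T)*(1/(2*s)) = (5 + T)/(2*s))
(W(N, -15) + a(19))**2 = ((1/2)*(5 + 22)/(-15) + 19)**2 = ((1/2)*(-1/15)*27 + 19)**2 = (-9/10 + 19)**2 = (181/10)**2 = 32761/100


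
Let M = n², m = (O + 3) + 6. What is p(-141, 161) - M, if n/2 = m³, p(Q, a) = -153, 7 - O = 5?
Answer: -7086397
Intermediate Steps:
O = 2 (O = 7 - 1*5 = 7 - 5 = 2)
m = 11 (m = (2 + 3) + 6 = 5 + 6 = 11)
n = 2662 (n = 2*11³ = 2*1331 = 2662)
M = 7086244 (M = 2662² = 7086244)
p(-141, 161) - M = -153 - 1*7086244 = -153 - 7086244 = -7086397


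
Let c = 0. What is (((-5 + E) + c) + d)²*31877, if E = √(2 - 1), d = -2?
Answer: 1147572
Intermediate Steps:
E = 1 (E = √1 = 1)
(((-5 + E) + c) + d)²*31877 = (((-5 + 1) + 0) - 2)²*31877 = ((-4 + 0) - 2)²*31877 = (-4 - 2)²*31877 = (-6)²*31877 = 36*31877 = 1147572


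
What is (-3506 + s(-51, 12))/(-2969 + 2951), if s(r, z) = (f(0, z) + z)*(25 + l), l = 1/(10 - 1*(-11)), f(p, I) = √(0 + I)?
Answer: 11219/63 - 526*√3/189 ≈ 173.26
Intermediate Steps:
f(p, I) = √I
l = 1/21 (l = 1/(10 + 11) = 1/21 ≈ 0.047619)
s(r, z) = 526*z/21 + 526*√z/21 (s(r, z) = (√z + z)*(25 + 1/21) = (z + √z)*(526/21) = 526*z/21 + 526*√z/21)
(-3506 + s(-51, 12))/(-2969 + 2951) = (-3506 + ((526/21)*12 + 526*√12/21))/(-2969 + 2951) = (-3506 + (2104/7 + 526*(2*√3)/21))/(-18) = (-3506 + (2104/7 + 1052*√3/21))*(-1/18) = (-22438/7 + 1052*√3/21)*(-1/18) = 11219/63 - 526*√3/189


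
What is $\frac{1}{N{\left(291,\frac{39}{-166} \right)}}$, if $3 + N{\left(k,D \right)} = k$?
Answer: $\frac{1}{288} \approx 0.0034722$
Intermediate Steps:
$N{\left(k,D \right)} = -3 + k$
$\frac{1}{N{\left(291,\frac{39}{-166} \right)}} = \frac{1}{-3 + 291} = \frac{1}{288}$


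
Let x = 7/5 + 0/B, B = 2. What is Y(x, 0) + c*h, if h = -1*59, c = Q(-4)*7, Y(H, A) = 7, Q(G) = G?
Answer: 1659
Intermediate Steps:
x = 7/5 (x = 7/5 + 0/2 = 7*(1/5) + 0*(1/2) = 7/5 + 0 = 7/5 ≈ 1.4000)
c = -28 (c = -4*7 = -28)
h = -59
Y(x, 0) + c*h = 7 - 28*(-59) = 7 + 1652 = 1659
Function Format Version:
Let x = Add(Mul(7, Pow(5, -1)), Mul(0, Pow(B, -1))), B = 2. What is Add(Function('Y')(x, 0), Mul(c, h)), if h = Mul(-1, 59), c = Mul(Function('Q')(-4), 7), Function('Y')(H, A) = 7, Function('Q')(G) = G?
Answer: 1659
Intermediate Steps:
x = Rational(7, 5) (x = Add(Mul(7, Pow(5, -1)), Mul(0, Pow(2, -1))) = Add(Mul(7, Rational(1, 5)), Mul(0, Rational(1, 2))) = Add(Rational(7, 5), 0) = Rational(7, 5) ≈ 1.4000)
c = -28 (c = Mul(-4, 7) = -28)
h = -59
Add(Function('Y')(x, 0), Mul(c, h)) = Add(7, Mul(-28, -59)) = Add(7, 1652) = 1659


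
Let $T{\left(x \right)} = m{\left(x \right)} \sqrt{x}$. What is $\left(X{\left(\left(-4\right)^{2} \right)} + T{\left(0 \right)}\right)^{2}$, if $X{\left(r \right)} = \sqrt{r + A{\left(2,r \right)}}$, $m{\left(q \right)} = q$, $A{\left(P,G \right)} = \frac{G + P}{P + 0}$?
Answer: $25$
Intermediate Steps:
$A{\left(P,G \right)} = \frac{G + P}{P}$
$T{\left(x \right)} = x^{\frac{3}{2}}$ ($T{\left(x \right)} = x \sqrt{x} = x^{\frac{3}{2}}$)
$X{\left(r \right)} = \sqrt{1 + \frac{3 r}{2}}$ ($X{\left(r \right)} = \sqrt{r + \frac{r + 2}{2}} = \sqrt{r + \frac{2 + r}{2}} = \sqrt{r + \left(1 + \frac{r}{2}\right)} = \sqrt{1 + \frac{3 r}{2}}$)
$\left(X{\left(\left(-4\right)^{2} \right)} + T{\left(0 \right)}\right)^{2} = \left(\frac{\sqrt{4 + 6 \left(-4\right)^{2}}}{2} + 0^{\frac{3}{2}}\right)^{2} = \left(\frac{\sqrt{4 + 6 \cdot 16}}{2} + 0\right)^{2} = \left(\frac{\sqrt{4 + 96}}{2} + 0\right)^{2} = \left(\frac{\sqrt{100}}{2} + 0\right)^{2} = \left(\frac{1}{2} \cdot 10 + 0\right)^{2} = \left(5 + 0\right)^{2} = 5^{2} = 25$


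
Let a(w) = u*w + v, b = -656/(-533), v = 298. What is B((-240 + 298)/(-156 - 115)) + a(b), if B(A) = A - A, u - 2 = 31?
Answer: 4402/13 ≈ 338.62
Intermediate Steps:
u = 33 (u = 2 + 31 = 33)
b = 16/13 (b = -656*(-1/533) = 16/13 ≈ 1.2308)
B(A) = 0
a(w) = 298 + 33*w (a(w) = 33*w + 298 = 298 + 33*w)
B((-240 + 298)/(-156 - 115)) + a(b) = 0 + (298 + 33*(16/13)) = 0 + (298 + 528/13) = 0 + 4402/13 = 4402/13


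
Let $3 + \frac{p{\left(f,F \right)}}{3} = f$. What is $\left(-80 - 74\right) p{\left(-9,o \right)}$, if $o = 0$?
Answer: $5544$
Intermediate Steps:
$p{\left(f,F \right)} = -9 + 3 f$
$\left(-80 - 74\right) p{\left(-9,o \right)} = \left(-80 - 74\right) \left(-9 + 3 \left(-9\right)\right) = - 154 \left(-9 - 27\right) = \left(-154\right) \left(-36\right) = 5544$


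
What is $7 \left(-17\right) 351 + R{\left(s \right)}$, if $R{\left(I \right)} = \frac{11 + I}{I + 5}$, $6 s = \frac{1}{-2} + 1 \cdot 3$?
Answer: $- \frac{2714848}{65} \approx -41767.0$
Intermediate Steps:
$s = \frac{5}{12}$ ($s = \frac{\frac{1}{-2} + 1 \cdot 3}{6} = \frac{- \frac{1}{2} + 3}{6} = \frac{1}{6} \cdot \frac{5}{2} = \frac{5}{12} \approx 0.41667$)
$R{\left(I \right)} = \frac{11 + I}{5 + I}$
$7 \left(-17\right) 351 + R{\left(s \right)} = 7 \left(-17\right) 351 + \frac{11 + \frac{5}{12}}{5 + \frac{5}{12}} = \left(-119\right) 351 + \frac{1}{\frac{65}{12}} \cdot \frac{137}{12} = -41769 + \frac{12}{65} \cdot \frac{137}{12} = -41769 + \frac{137}{65} = - \frac{2714848}{65}$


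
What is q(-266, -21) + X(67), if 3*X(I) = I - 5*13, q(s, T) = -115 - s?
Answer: 455/3 ≈ 151.67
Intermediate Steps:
X(I) = -65/3 + I/3 (X(I) = (I - 5*13)/3 = (I - 65)/3 = (-65 + I)/3 = -65/3 + I/3)
q(-266, -21) + X(67) = (-115 - 1*(-266)) + (-65/3 + (⅓)*67) = (-115 + 266) + (-65/3 + 67/3) = 151 + ⅔ = 455/3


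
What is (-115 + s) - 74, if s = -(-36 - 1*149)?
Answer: -4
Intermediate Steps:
s = 185 (s = -(-36 - 149) = -1*(-185) = 185)
(-115 + s) - 74 = (-115 + 185) - 74 = 70 - 74 = -4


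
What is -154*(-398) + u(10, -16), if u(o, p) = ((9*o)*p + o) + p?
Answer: 59846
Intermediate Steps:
u(o, p) = o + p + 9*o*p (u(o, p) = (9*o*p + o) + p = (o + 9*o*p) + p = o + p + 9*o*p)
-154*(-398) + u(10, -16) = -154*(-398) + (10 - 16 + 9*10*(-16)) = 61292 + (10 - 16 - 1440) = 61292 - 1446 = 59846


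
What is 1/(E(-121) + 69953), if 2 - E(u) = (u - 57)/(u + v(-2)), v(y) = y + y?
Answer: 125/8744197 ≈ 1.4295e-5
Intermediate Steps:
v(y) = 2*y
E(u) = 2 - (-57 + u)/(-4 + u) (E(u) = 2 - (u - 57)/(u + 2*(-2)) = 2 - (-57 + u)/(u - 4) = 2 - (-57 + u)/(-4 + u))
1/(E(-121) + 69953) = 1/((49 - 121)/(-4 - 121) + 69953) = 1/(-72/(-125) + 69953) = 1/(-1/125*(-72) + 69953) = 1/(72/125 + 69953) = 1/(8744197/125) = 125/8744197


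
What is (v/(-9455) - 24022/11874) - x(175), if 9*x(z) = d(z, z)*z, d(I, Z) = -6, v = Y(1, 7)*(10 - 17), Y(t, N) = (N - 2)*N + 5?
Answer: 1287420821/11226867 ≈ 114.67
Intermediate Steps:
Y(t, N) = 5 + N*(-2 + N) (Y(t, N) = (-2 + N)*N + 5 = N*(-2 + N) + 5 = 5 + N*(-2 + N))
v = -280 (v = (5 + 7² - 2*7)*(10 - 17) = (5 + 49 - 14)*(-7) = 40*(-7) = -280)
x(z) = -2*z/3 (x(z) = (-6*z)/9 = -2*z/3)
(v/(-9455) - 24022/11874) - x(175) = (-280/(-9455) - 24022/11874) - (-2)*175/3 = (-280*(-1/9455) - 24022*1/11874) - 1*(-350/3) = (56/1891 - 12011/5937) + 350/3 = -22380329/11226867 + 350/3 = 1287420821/11226867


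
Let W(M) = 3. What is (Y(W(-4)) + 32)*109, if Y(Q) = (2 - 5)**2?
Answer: 4469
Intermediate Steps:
Y(Q) = 9 (Y(Q) = (-3)**2 = 9)
(Y(W(-4)) + 32)*109 = (9 + 32)*109 = 41*109 = 4469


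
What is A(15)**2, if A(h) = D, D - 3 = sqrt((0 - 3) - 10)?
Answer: (3 + I*sqrt(13))**2 ≈ -4.0 + 21.633*I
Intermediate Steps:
D = 3 + I*sqrt(13) (D = 3 + sqrt((0 - 3) - 10) = 3 + sqrt(-3 - 10) = 3 + sqrt(-13) = 3 + I*sqrt(13) ≈ 3.0 + 3.6056*I)
A(h) = 3 + I*sqrt(13)
A(15)**2 = (3 + I*sqrt(13))**2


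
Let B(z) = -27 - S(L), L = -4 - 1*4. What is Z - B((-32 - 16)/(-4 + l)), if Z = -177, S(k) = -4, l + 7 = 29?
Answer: -154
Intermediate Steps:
l = 22 (l = -7 + 29 = 22)
L = -8 (L = -4 - 4 = -8)
B(z) = -23 (B(z) = -27 - 1*(-4) = -27 + 4 = -23)
Z - B((-32 - 16)/(-4 + l)) = -177 - 1*(-23) = -177 + 23 = -154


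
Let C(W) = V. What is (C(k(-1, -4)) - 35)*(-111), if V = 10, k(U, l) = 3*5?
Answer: 2775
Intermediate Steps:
k(U, l) = 15
C(W) = 10
(C(k(-1, -4)) - 35)*(-111) = (10 - 35)*(-111) = -25*(-111) = 2775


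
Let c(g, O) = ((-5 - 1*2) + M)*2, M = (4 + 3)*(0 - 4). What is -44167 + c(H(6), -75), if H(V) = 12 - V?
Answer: -44237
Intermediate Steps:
M = -28 (M = 7*(-4) = -28)
c(g, O) = -70 (c(g, O) = ((-5 - 1*2) - 28)*2 = ((-5 - 2) - 28)*2 = (-7 - 28)*2 = -35*2 = -70)
-44167 + c(H(6), -75) = -44167 - 70 = -44237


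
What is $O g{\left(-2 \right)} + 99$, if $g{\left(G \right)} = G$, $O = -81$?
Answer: $261$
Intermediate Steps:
$O g{\left(-2 \right)} + 99 = \left(-81\right) \left(-2\right) + 99 = 162 + 99 = 261$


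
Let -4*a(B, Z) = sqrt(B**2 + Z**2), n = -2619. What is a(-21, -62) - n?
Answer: 2619 - sqrt(4285)/4 ≈ 2602.6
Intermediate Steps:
a(B, Z) = -sqrt(B**2 + Z**2)/4
a(-21, -62) - n = -sqrt((-21)**2 + (-62)**2)/4 - 1*(-2619) = -sqrt(441 + 3844)/4 + 2619 = -sqrt(4285)/4 + 2619 = 2619 - sqrt(4285)/4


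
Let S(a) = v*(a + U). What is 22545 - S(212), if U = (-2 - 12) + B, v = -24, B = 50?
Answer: 28497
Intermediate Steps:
U = 36 (U = (-2 - 12) + 50 = -14 + 50 = 36)
S(a) = -864 - 24*a (S(a) = -24*(a + 36) = -24*(36 + a) = -864 - 24*a)
22545 - S(212) = 22545 - (-864 - 24*212) = 22545 - (-864 - 5088) = 22545 - 1*(-5952) = 22545 + 5952 = 28497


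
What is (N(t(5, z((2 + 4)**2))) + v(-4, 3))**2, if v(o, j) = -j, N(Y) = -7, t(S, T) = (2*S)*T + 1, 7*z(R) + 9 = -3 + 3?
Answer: 100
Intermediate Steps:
z(R) = -9/7 (z(R) = -9/7 + (-3 + 3)/7 = -9/7 + (1/7)*0 = -9/7 + 0 = -9/7)
t(S, T) = 1 + 2*S*T (t(S, T) = 2*S*T + 1 = 1 + 2*S*T)
(N(t(5, z((2 + 4)**2))) + v(-4, 3))**2 = (-7 - 1*3)**2 = (-7 - 3)**2 = (-10)**2 = 100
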